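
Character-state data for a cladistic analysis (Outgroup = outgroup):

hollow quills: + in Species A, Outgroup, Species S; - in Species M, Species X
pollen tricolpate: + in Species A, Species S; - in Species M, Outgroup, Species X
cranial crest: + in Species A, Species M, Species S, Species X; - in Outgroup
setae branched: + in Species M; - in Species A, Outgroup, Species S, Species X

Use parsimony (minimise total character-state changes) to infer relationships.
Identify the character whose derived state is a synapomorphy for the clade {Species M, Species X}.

hollow quills

Character polarity is set by the outgroup: the derived state is whichever differs from the outgroup's state, so for hollow quills the derived state is '-', and for the remaining characters it is '+'.
Only Species M and Species X show the derived state '-' for hollow quills, supporting them as a clade.
Only Species A and Species S show the derived state '+' for pollen tricolpate, supporting them as a clade.
All ingroup taxa share the derived state '+' for cranial crest; it defines the ingroup but does not resolve relationships within it.
setae branched: derived state '+' in Species M only — an autapomorphy, so it tells us nothing about relationships among taxa.
Most parsimonious ingroup topology: ((Species X,Species M),(Species S,Species A)).
The clade {Species M, Species X} is supported by hollow quills: its derived state '-' occurs in exactly those taxa and in no other taxon (including the outgroup).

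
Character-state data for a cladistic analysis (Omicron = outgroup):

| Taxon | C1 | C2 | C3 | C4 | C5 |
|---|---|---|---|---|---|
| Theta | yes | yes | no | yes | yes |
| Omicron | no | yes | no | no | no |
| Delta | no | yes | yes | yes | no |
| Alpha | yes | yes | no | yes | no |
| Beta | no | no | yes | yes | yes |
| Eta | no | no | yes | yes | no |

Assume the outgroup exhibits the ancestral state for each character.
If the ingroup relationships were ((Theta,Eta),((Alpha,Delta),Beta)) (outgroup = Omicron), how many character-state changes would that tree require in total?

10

Map each character onto ((Theta,Eta),((Alpha,Delta),Beta)) (rooted by Omicron) and count the minimum state changes it requires (Fitch parsimony):
C1: 2; C2: 2; C3: 3; C4: 1; C5: 2.
Total tree length = 10.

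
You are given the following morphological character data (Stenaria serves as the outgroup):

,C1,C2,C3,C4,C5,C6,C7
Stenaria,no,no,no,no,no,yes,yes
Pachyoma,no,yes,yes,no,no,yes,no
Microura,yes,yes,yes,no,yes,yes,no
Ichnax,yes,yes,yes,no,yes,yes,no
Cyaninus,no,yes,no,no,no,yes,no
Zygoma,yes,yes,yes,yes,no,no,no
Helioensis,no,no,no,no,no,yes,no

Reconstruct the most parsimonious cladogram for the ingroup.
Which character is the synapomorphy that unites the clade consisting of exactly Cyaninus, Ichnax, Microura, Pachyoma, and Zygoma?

C2

Character polarity is set by the outgroup: the derived state is whichever differs from the outgroup's state, so for C6, C7 the derived state is 'no', and for the remaining characters it is 'yes'.
C1: derived state 'yes' in Ichnax, Microura, and Zygoma only — synapomorphy for {Ichnax, Microura, Zygoma}.
C2 (derived state 'yes') is shared by Cyaninus, Ichnax, Microura, Pachyoma, and Zygoma — a synapomorphy uniting that clade.
C3: derived state 'yes' in Ichnax, Microura, Pachyoma, and Zygoma only — synapomorphy for {Ichnax, Microura, Pachyoma, Zygoma}.
C4 (derived state 'yes') is unique to Zygoma (autapomorphy; uninformative for grouping).
C5: derived state 'yes' in Ichnax and Microura only — synapomorphy for {Ichnax, Microura}.
C6 (derived state 'no') is unique to Zygoma (autapomorphy; uninformative for grouping).
C7 (derived state 'no') is shared by all ingroup taxa — unites the whole ingroup.
Most parsimonious ingroup topology: (((Pachyoma,((Microura,Ichnax),Zygoma)),Cyaninus),Helioensis).
The clade {Cyaninus, Ichnax, Microura, Pachyoma, Zygoma} is supported by C2: its derived state 'yes' occurs in exactly those taxa and in no other taxon (including the outgroup).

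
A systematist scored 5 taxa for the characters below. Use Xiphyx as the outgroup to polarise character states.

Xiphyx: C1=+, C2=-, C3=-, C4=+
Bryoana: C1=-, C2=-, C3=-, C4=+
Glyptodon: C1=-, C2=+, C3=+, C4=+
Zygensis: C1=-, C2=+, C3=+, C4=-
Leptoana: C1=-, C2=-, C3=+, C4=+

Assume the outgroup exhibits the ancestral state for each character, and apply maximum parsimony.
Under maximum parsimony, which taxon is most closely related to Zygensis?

Character polarity is set by the outgroup: the derived state is whichever differs from the outgroup's state, so for C1, C4 the derived state is '-', and for the remaining characters it is '+'.
C1 (derived state '-') is shared by all ingroup taxa — unites the whole ingroup.
C2 (derived state '+') is shared by Glyptodon and Zygensis — a synapomorphy uniting that clade.
Only Glyptodon, Leptoana, and Zygensis show the derived state '+' for C3, supporting them as a clade.
C4 (derived state '-') is unique to Zygensis (autapomorphy; uninformative for grouping).
Most parsimonious ingroup topology: (Bryoana,((Glyptodon,Zygensis),Leptoana)).
Zygensis and Glyptodon form a cherry on this tree, so they are sister taxa.

Glyptodon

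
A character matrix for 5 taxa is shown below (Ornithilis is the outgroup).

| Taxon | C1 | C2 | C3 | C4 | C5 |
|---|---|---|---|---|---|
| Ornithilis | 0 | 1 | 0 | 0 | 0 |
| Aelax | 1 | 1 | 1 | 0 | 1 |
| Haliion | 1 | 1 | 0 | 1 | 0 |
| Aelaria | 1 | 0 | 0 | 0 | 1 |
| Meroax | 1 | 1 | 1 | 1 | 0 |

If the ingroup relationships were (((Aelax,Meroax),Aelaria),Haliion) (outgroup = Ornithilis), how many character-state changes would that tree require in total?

Map each character onto (((Aelax,Meroax),Aelaria),Haliion) (rooted by Ornithilis) and count the minimum state changes it requires (Fitch parsimony):
C1: 1; C2: 1; C3: 1; C4: 2; C5: 2.
Total tree length = 7.

7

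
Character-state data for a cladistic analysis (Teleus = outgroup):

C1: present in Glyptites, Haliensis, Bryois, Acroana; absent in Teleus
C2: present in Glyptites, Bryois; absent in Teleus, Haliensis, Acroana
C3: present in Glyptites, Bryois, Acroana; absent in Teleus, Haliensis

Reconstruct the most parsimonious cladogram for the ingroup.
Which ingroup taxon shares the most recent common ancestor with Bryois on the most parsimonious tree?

Glyptites

The outgroup has state 'absent' for every character, so 'present' is the derived state throughout.
All ingroup taxa share the derived state 'present' for C1; it defines the ingroup but does not resolve relationships within it.
Only Bryois and Glyptites show the derived state 'present' for C2, supporting them as a clade.
C3 (derived state 'present') is shared by Acroana, Bryois, and Glyptites — a synapomorphy uniting that clade.
Most parsimonious ingroup topology: (((Glyptites,Bryois),Acroana),Haliensis).
Bryois and Glyptites form a cherry on this tree, so they are sister taxa.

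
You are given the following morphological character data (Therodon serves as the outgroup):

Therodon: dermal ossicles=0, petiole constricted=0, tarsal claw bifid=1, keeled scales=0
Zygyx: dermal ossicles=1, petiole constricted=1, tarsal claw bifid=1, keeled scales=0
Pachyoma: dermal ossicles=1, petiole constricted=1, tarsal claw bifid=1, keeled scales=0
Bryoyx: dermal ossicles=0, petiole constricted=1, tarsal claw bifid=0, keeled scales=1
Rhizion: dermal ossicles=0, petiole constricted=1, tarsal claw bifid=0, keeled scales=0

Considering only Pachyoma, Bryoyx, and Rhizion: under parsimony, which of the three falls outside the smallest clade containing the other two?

Pachyoma

Character polarity is set by the outgroup: the derived state is whichever differs from the outgroup's state, so for tarsal claw bifid the derived state is '0', and for the remaining characters it is '1'.
Only Pachyoma and Zygyx show the derived state '1' for dermal ossicles, supporting them as a clade.
petiole constricted (derived state '1') is shared by all ingroup taxa — unites the whole ingroup.
Only Bryoyx and Rhizion show the derived state '0' for tarsal claw bifid, supporting them as a clade.
keeled scales (derived state '1') is unique to Bryoyx (autapomorphy; uninformative for grouping).
Most parsimonious ingroup topology: ((Zygyx,Pachyoma),(Bryoyx,Rhizion)).
Bryoyx and Rhizion share a more recent common ancestor with each other than either does with Pachyoma, so Pachyoma is the least closely related of the three.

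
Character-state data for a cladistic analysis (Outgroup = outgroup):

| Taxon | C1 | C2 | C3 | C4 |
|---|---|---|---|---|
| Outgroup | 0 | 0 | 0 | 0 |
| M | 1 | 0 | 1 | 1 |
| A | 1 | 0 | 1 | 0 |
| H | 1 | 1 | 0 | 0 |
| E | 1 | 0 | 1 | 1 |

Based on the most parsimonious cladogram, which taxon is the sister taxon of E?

The outgroup has state '0' for every character, so '1' is the derived state throughout.
All ingroup taxa share the derived state '1' for C1; it defines the ingroup but does not resolve relationships within it.
C2 (derived state '1') is unique to H (autapomorphy; uninformative for grouping).
C3: derived state '1' in A, E, and M only — synapomorphy for {A, E, M}.
Only E and M show the derived state '1' for C4, supporting them as a clade.
Most parsimonious ingroup topology: (((M,E),A),H).
E and M form a cherry on this tree, so they are sister taxa.

M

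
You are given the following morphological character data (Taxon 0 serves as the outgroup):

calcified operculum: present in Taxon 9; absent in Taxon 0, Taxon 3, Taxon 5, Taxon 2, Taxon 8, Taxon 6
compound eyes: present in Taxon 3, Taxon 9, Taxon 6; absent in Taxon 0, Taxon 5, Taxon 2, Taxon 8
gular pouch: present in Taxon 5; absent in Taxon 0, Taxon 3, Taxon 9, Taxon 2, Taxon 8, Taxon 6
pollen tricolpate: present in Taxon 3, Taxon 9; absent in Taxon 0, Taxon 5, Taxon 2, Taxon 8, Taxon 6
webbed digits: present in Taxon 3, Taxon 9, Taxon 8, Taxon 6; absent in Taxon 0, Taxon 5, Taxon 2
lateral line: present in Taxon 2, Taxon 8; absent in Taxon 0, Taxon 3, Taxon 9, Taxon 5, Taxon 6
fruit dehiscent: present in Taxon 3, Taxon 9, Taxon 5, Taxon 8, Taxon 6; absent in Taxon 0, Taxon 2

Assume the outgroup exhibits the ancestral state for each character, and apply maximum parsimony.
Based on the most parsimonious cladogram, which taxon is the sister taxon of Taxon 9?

Taxon 3

The outgroup has state 'absent' for every character, so 'present' is the derived state throughout.
calcified operculum: derived state 'present' in Taxon 9 only — an autapomorphy, so it tells us nothing about relationships among taxa.
Only Taxon 3, Taxon 6, and Taxon 9 show the derived state 'present' for compound eyes, supporting them as a clade.
gular pouch: derived state 'present' in Taxon 5 only — an autapomorphy, so it tells us nothing about relationships among taxa.
pollen tricolpate: derived state 'present' in Taxon 3 and Taxon 9 only — synapomorphy for {Taxon 3, Taxon 9}.
Only Taxon 3, Taxon 6, Taxon 8, and Taxon 9 show the derived state 'present' for webbed digits, supporting them as a clade.
lateral line (state 'present') occurs in Taxon 2 and Taxon 8 but conflicts with the nesting implied by the other characters — most parsimoniously interpreted as homoplasy.
Only Taxon 3, Taxon 5, Taxon 6, Taxon 8, and Taxon 9 show the derived state 'present' for fruit dehiscent, supporting them as a clade.
Most parsimonious ingroup topology: (((((Taxon 3,Taxon 9),Taxon 6),Taxon 8),Taxon 5),Taxon 2).
Taxon 9 and Taxon 3 form a cherry on this tree, so they are sister taxa.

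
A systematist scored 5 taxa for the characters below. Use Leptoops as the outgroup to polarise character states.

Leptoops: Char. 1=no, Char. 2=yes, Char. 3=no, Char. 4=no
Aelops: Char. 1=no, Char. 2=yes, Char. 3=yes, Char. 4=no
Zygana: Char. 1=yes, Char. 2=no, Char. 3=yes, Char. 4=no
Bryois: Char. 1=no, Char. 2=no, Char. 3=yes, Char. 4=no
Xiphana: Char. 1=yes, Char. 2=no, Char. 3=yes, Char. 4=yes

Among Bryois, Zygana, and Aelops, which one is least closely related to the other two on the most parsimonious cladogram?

Aelops

Character polarity is set by the outgroup: the derived state is whichever differs from the outgroup's state, so for Char. 2 the derived state is 'no', and for the remaining characters it is 'yes'.
Char. 1 (derived state 'yes') is shared by Xiphana and Zygana — a synapomorphy uniting that clade.
Only Bryois, Xiphana, and Zygana show the derived state 'no' for Char. 2, supporting them as a clade.
Char. 3 (derived state 'yes') is shared by all ingroup taxa — unites the whole ingroup.
Char. 4 (derived state 'yes') is unique to Xiphana (autapomorphy; uninformative for grouping).
Most parsimonious ingroup topology: (Aelops,((Zygana,Xiphana),Bryois)).
Zygana and Bryois share a more recent common ancestor with each other than either does with Aelops, so Aelops is the least closely related of the three.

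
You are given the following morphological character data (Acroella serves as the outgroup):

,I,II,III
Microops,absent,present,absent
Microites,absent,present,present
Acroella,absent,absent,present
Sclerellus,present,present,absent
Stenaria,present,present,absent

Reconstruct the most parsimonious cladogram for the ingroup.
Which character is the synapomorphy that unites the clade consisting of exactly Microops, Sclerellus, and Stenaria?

III

Character polarity is set by the outgroup: the derived state is whichever differs from the outgroup's state, so for III the derived state is 'absent', and for the remaining characters it is 'present'.
Only Sclerellus and Stenaria show the derived state 'present' for I, supporting them as a clade.
All ingroup taxa share the derived state 'present' for II; it defines the ingroup but does not resolve relationships within it.
III (derived state 'absent') is shared by Microops, Sclerellus, and Stenaria — a synapomorphy uniting that clade.
Most parsimonious ingroup topology: (((Stenaria,Sclerellus),Microops),Microites).
The clade {Microops, Sclerellus, Stenaria} is supported by III: its derived state 'absent' occurs in exactly those taxa and in no other taxon (including the outgroup).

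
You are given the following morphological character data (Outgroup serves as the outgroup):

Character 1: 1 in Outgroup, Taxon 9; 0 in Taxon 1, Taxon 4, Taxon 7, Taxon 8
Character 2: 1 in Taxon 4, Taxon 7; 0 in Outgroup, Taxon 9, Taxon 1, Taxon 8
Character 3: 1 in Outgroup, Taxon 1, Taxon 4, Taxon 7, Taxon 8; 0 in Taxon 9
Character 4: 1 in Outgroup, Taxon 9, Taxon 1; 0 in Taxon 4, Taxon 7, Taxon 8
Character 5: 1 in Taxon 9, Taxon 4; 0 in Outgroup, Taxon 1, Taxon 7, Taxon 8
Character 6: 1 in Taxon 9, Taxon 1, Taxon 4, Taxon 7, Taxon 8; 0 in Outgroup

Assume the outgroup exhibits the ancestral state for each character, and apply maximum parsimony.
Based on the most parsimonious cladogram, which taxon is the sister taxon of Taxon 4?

Taxon 7

Character polarity is set by the outgroup: the derived state is whichever differs from the outgroup's state, so for Character 1, Character 3, Character 4 the derived state is '0', and for the remaining characters it is '1'.
Character 1: derived state '0' in Taxon 1, Taxon 4, Taxon 7, and Taxon 8 only — synapomorphy for {Taxon 1, Taxon 4, Taxon 7, Taxon 8}.
Only Taxon 4 and Taxon 7 show the derived state '1' for Character 2, supporting them as a clade.
Character 3 (derived state '0') is unique to Taxon 9 (autapomorphy; uninformative for grouping).
Character 4: derived state '0' in Taxon 4, Taxon 7, and Taxon 8 only — synapomorphy for {Taxon 4, Taxon 7, Taxon 8}.
Character 5 groups Taxon 4 and Taxon 9, which is incompatible with the clades supported by the remaining characters; treating it as convergent (homoplasy) costs fewer steps than any alternative tree.
Character 6 (derived state '1') is shared by all ingroup taxa — unites the whole ingroup.
Most parsimonious ingroup topology: (Taxon 9,(Taxon 1,((Taxon 4,Taxon 7),Taxon 8))).
Taxon 4 and Taxon 7 form a cherry on this tree, so they are sister taxa.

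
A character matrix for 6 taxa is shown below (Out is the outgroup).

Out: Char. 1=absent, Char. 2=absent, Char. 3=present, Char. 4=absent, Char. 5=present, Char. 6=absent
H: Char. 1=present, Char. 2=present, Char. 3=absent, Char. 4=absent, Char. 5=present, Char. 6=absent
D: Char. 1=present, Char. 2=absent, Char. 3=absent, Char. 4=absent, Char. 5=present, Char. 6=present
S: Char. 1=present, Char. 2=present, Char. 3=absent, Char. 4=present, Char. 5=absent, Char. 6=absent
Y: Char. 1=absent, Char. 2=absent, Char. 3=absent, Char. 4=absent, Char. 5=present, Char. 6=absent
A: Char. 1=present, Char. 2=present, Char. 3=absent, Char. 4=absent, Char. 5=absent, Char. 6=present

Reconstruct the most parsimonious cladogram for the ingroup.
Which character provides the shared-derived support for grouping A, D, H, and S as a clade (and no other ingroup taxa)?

Char. 1

Character polarity is set by the outgroup: the derived state is whichever differs from the outgroup's state, so for Char. 3, Char. 5 the derived state is 'absent', and for the remaining characters it is 'present'.
Only A, D, H, and S show the derived state 'present' for Char. 1, supporting them as a clade.
Char. 2: derived state 'present' in A, H, and S only — synapomorphy for {A, H, S}.
All ingroup taxa share the derived state 'absent' for Char. 3; it defines the ingroup but does not resolve relationships within it.
Char. 4: derived state 'present' in S only — an autapomorphy, so it tells us nothing about relationships among taxa.
Char. 5 (derived state 'absent') is shared by A and S — a synapomorphy uniting that clade.
Char. 6 (state 'present') occurs in A and D but conflicts with the nesting implied by the other characters — most parsimoniously interpreted as homoplasy.
Most parsimonious ingroup topology: (((H,(S,A)),D),Y).
The clade {A, D, H, S} is supported by Char. 1: its derived state 'present' occurs in exactly those taxa and in no other taxon (including the outgroup).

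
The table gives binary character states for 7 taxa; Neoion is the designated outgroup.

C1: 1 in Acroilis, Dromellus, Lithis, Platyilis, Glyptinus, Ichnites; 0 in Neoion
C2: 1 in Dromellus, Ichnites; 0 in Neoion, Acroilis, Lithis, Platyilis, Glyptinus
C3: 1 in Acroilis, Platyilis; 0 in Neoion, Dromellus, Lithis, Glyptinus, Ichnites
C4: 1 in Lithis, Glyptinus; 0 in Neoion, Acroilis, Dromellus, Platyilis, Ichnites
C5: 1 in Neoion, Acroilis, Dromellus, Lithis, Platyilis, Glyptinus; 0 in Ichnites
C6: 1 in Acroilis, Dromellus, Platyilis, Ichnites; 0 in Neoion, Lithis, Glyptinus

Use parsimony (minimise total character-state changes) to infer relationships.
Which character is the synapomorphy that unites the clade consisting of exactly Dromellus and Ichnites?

Character polarity is set by the outgroup: the derived state is whichever differs from the outgroup's state, so for C5 the derived state is '0', and for the remaining characters it is '1'.
C1 (derived state '1') is shared by all ingroup taxa — unites the whole ingroup.
C2: derived state '1' in Dromellus and Ichnites only — synapomorphy for {Dromellus, Ichnites}.
C3 (derived state '1') is shared by Acroilis and Platyilis — a synapomorphy uniting that clade.
C4 (derived state '1') is shared by Glyptinus and Lithis — a synapomorphy uniting that clade.
C5: derived state '0' in Ichnites only — an autapomorphy, so it tells us nothing about relationships among taxa.
Only Acroilis, Dromellus, Ichnites, and Platyilis show the derived state '1' for C6, supporting them as a clade.
Most parsimonious ingroup topology: (((Acroilis,Platyilis),(Dromellus,Ichnites)),(Lithis,Glyptinus)).
The clade {Dromellus, Ichnites} is supported by C2: its derived state '1' occurs in exactly those taxa and in no other taxon (including the outgroup).

C2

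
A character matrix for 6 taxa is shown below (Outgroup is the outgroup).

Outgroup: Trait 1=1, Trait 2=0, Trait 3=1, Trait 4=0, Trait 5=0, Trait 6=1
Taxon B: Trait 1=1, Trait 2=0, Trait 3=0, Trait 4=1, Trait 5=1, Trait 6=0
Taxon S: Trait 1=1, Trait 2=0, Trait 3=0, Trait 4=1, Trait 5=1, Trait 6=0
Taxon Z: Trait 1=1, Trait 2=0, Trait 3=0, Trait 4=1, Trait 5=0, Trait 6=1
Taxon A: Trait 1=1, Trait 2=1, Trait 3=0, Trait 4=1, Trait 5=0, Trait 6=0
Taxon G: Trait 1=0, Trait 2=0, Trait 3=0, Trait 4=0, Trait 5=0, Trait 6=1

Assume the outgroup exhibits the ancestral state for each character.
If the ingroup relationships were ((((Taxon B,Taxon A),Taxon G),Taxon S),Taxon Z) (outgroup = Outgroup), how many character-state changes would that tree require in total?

9

Map each character onto ((((Taxon B,Taxon A),Taxon G),Taxon S),Taxon Z) (rooted by Outgroup) and count the minimum state changes it requires (Fitch parsimony):
Trait 1: 1; Trait 2: 1; Trait 3: 1; Trait 4: 2; Trait 5: 2; Trait 6: 2.
Total tree length = 9.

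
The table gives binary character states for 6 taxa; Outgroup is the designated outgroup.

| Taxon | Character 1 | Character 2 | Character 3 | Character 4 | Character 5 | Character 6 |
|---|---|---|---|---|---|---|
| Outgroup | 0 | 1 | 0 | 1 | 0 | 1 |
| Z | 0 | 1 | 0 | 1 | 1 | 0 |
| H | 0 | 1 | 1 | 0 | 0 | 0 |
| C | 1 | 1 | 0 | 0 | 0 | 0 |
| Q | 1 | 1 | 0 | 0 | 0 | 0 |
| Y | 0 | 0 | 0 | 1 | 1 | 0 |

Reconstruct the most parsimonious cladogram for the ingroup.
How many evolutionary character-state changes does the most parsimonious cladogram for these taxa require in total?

Character polarity is set by the outgroup: the derived state is whichever differs from the outgroup's state, so for Character 2, Character 4, Character 6 the derived state is '0', and for the remaining characters it is '1'.
Character 1: derived state '1' in C and Q only — synapomorphy for {C, Q}.
Character 2: derived state '0' in Y only — an autapomorphy, so it tells us nothing about relationships among taxa.
Character 3: derived state '1' in H only — an autapomorphy, so it tells us nothing about relationships among taxa.
Character 4: derived state '0' in C, H, and Q only — synapomorphy for {C, H, Q}.
Only Y and Z show the derived state '1' for Character 5, supporting them as a clade.
All ingroup taxa share the derived state '0' for Character 6; it defines the ingroup but does not resolve relationships within it.
Most parsimonious ingroup topology: ((Z,Y),(H,(C,Q))).
Changes per character on this tree: Character 1: 1; Character 2: 1; Character 3: 1; Character 4: 1; Character 5: 1; Character 6: 1.
Total = 6.

6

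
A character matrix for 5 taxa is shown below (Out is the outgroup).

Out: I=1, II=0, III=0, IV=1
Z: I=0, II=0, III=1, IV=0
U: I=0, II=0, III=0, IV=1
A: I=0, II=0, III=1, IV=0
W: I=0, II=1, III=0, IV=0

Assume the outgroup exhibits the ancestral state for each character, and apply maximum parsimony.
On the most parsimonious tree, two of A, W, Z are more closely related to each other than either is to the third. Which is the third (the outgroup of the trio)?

Character polarity is set by the outgroup: the derived state is whichever differs from the outgroup's state, so for I, IV the derived state is '0', and for the remaining characters it is '1'.
All ingroup taxa share the derived state '0' for I; it defines the ingroup but does not resolve relationships within it.
II: derived state '1' in W only — an autapomorphy, so it tells us nothing about relationships among taxa.
Only A and Z show the derived state '1' for III, supporting them as a clade.
IV: derived state '0' in A, W, and Z only — synapomorphy for {A, W, Z}.
Most parsimonious ingroup topology: (((Z,A),W),U).
A and Z share a more recent common ancestor with each other than either does with W, so W is the least closely related of the three.

W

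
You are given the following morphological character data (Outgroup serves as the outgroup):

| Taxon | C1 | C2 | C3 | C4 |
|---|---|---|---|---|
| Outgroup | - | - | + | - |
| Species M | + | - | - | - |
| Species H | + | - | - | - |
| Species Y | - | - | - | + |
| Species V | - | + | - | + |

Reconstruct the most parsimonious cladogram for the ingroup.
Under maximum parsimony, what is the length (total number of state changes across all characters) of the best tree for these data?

Character polarity is set by the outgroup: the derived state is whichever differs from the outgroup's state, so for C3 the derived state is '-', and for the remaining characters it is '+'.
C1: derived state '+' in Species H and Species M only — synapomorphy for {Species H, Species M}.
C2 (derived state '+') is unique to Species V (autapomorphy; uninformative for grouping).
All ingroup taxa share the derived state '-' for C3; it defines the ingroup but does not resolve relationships within it.
C4 (derived state '+') is shared by Species V and Species Y — a synapomorphy uniting that clade.
Most parsimonious ingroup topology: ((Species M,Species H),(Species Y,Species V)).
Changes per character on this tree: C1: 1; C2: 1; C3: 1; C4: 1.
Total = 4.

4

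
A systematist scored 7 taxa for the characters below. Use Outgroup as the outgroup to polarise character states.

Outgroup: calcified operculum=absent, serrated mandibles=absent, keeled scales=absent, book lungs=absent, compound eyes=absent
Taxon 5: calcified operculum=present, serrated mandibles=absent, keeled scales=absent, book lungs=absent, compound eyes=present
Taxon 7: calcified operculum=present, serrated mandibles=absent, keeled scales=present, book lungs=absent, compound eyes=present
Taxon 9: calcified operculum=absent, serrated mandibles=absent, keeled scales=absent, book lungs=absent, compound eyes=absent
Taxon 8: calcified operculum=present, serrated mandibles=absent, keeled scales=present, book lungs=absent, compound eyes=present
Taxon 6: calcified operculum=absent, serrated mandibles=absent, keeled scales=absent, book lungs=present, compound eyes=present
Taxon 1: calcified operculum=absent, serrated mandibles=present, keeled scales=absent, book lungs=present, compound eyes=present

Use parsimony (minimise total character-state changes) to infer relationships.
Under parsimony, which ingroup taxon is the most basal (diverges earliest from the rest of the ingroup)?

Taxon 9

The outgroup has state 'absent' for every character, so 'present' is the derived state throughout.
Only Taxon 5, Taxon 7, and Taxon 8 show the derived state 'present' for calcified operculum, supporting them as a clade.
serrated mandibles: derived state 'present' in Taxon 1 only — an autapomorphy, so it tells us nothing about relationships among taxa.
keeled scales (derived state 'present') is shared by Taxon 7 and Taxon 8 — a synapomorphy uniting that clade.
book lungs: derived state 'present' in Taxon 1 and Taxon 6 only — synapomorphy for {Taxon 1, Taxon 6}.
compound eyes (derived state 'present') is shared by Taxon 1, Taxon 5, Taxon 6, Taxon 7, and Taxon 8 — a synapomorphy uniting that clade.
Most parsimonious ingroup topology: (((Taxon 5,(Taxon 7,Taxon 8)),(Taxon 6,Taxon 1)),Taxon 9).
Taxon 9 is sister to the clade containing all other ingroup taxa, so it is the earliest-diverging (most basal) ingroup lineage.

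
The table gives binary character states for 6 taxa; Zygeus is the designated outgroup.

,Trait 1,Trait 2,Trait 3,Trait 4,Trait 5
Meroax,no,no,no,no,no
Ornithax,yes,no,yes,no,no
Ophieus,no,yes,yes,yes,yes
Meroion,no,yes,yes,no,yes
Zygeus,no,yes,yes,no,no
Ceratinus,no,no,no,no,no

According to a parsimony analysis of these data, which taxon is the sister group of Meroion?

Ophieus

Character polarity is set by the outgroup: the derived state is whichever differs from the outgroup's state, so for Trait 2, Trait 3 the derived state is 'no', and for the remaining characters it is 'yes'.
Trait 1: derived state 'yes' in Ornithax only — an autapomorphy, so it tells us nothing about relationships among taxa.
Trait 2 (derived state 'no') is shared by Ceratinus, Meroax, and Ornithax — a synapomorphy uniting that clade.
Only Ceratinus and Meroax show the derived state 'no' for Trait 3, supporting them as a clade.
Trait 4 (derived state 'yes') is unique to Ophieus (autapomorphy; uninformative for grouping).
Trait 5 (derived state 'yes') is shared by Meroion and Ophieus — a synapomorphy uniting that clade.
Most parsimonious ingroup topology: (((Meroax,Ceratinus),Ornithax),(Ophieus,Meroion)).
Meroion and Ophieus form a cherry on this tree, so they are sister taxa.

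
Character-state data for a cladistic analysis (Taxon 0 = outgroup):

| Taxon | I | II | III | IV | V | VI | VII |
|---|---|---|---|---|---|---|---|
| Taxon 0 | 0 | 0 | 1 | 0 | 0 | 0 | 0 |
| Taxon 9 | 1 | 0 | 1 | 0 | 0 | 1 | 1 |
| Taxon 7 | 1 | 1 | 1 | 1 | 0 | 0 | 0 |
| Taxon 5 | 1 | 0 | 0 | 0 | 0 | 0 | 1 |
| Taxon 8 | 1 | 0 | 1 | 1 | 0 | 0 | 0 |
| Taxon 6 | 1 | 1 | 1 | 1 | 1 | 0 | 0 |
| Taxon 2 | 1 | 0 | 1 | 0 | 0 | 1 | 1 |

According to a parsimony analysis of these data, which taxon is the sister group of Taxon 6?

Taxon 7

Character polarity is set by the outgroup: the derived state is whichever differs from the outgroup's state, so for III the derived state is '0', and for the remaining characters it is '1'.
I (derived state '1') is shared by all ingroup taxa — unites the whole ingroup.
II: derived state '1' in Taxon 6 and Taxon 7 only — synapomorphy for {Taxon 6, Taxon 7}.
III: derived state '0' in Taxon 5 only — an autapomorphy, so it tells us nothing about relationships among taxa.
IV: derived state '1' in Taxon 6, Taxon 7, and Taxon 8 only — synapomorphy for {Taxon 6, Taxon 7, Taxon 8}.
V (derived state '1') is unique to Taxon 6 (autapomorphy; uninformative for grouping).
VI (derived state '1') is shared by Taxon 2 and Taxon 9 — a synapomorphy uniting that clade.
VII (derived state '1') is shared by Taxon 2, Taxon 5, and Taxon 9 — a synapomorphy uniting that clade.
Most parsimonious ingroup topology: (((Taxon 9,Taxon 2),Taxon 5),((Taxon 7,Taxon 6),Taxon 8)).
Taxon 6 and Taxon 7 form a cherry on this tree, so they are sister taxa.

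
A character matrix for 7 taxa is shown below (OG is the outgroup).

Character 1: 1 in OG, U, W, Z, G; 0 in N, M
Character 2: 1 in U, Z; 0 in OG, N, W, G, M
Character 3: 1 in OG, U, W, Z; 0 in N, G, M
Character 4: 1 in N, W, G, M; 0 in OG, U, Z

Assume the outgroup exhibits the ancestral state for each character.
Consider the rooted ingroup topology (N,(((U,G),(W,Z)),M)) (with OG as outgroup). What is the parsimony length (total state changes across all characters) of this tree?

10

Map each character onto (N,(((U,G),(W,Z)),M)) (rooted by OG) and count the minimum state changes it requires (Fitch parsimony):
Character 1: 2; Character 2: 2; Character 3: 3; Character 4: 3.
Total tree length = 10.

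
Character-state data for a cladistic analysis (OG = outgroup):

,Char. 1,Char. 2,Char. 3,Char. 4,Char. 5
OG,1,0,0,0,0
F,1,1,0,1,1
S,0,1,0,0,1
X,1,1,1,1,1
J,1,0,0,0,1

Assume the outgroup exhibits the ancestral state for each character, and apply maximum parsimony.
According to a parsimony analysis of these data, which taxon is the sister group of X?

Character polarity is set by the outgroup: the derived state is whichever differs from the outgroup's state, so for Char. 1 the derived state is '0', and for the remaining characters it is '1'.
Char. 1 (derived state '0') is unique to S (autapomorphy; uninformative for grouping).
Char. 2 (derived state '1') is shared by F, S, and X — a synapomorphy uniting that clade.
Char. 3: derived state '1' in X only — an autapomorphy, so it tells us nothing about relationships among taxa.
Only F and X show the derived state '1' for Char. 4, supporting them as a clade.
Char. 5 (derived state '1') is shared by all ingroup taxa — unites the whole ingroup.
Most parsimonious ingroup topology: (((F,X),S),J).
X and F form a cherry on this tree, so they are sister taxa.

F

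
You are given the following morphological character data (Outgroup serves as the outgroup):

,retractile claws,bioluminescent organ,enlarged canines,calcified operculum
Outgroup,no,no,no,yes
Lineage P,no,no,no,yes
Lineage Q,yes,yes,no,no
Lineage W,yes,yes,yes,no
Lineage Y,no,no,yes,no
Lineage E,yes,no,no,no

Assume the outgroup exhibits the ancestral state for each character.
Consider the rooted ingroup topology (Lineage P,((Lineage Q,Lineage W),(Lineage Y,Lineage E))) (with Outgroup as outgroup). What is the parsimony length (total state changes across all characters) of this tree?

6

Map each character onto (Lineage P,((Lineage Q,Lineage W),(Lineage Y,Lineage E))) (rooted by Outgroup) and count the minimum state changes it requires (Fitch parsimony):
retractile claws: 2; bioluminescent organ: 1; enlarged canines: 2; calcified operculum: 1.
Total tree length = 6.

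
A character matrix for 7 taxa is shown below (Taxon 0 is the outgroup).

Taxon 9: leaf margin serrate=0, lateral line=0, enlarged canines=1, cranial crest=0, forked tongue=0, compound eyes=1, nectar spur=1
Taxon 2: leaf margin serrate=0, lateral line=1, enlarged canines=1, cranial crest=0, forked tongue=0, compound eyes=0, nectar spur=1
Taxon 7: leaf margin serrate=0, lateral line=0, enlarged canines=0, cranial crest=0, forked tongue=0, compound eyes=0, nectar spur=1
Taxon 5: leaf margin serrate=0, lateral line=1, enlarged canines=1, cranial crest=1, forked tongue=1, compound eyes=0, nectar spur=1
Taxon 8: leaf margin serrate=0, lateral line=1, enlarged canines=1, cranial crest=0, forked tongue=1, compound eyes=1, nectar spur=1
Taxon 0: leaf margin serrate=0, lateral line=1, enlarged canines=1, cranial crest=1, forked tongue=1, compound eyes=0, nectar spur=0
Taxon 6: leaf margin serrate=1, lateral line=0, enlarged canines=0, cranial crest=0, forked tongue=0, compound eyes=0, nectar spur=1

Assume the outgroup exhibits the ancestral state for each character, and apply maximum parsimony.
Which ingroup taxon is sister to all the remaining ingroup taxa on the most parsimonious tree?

Taxon 5

Character polarity is set by the outgroup: the derived state is whichever differs from the outgroup's state, so for lateral line, enlarged canines, cranial crest, forked tongue the derived state is '0', and for the remaining characters it is '1'.
leaf margin serrate: derived state '1' in Taxon 6 only — an autapomorphy, so it tells us nothing about relationships among taxa.
lateral line: derived state '0' in Taxon 6, Taxon 7, and Taxon 9 only — synapomorphy for {Taxon 6, Taxon 7, Taxon 9}.
Only Taxon 6 and Taxon 7 show the derived state '0' for enlarged canines, supporting them as a clade.
cranial crest (derived state '0') is shared by Taxon 2, Taxon 6, Taxon 7, Taxon 8, and Taxon 9 — a synapomorphy uniting that clade.
Only Taxon 2, Taxon 6, Taxon 7, and Taxon 9 show the derived state '0' for forked tongue, supporting them as a clade.
compound eyes (state '1') occurs in Taxon 8 and Taxon 9 but conflicts with the nesting implied by the other characters — most parsimoniously interpreted as homoplasy.
All ingroup taxa share the derived state '1' for nectar spur; it defines the ingroup but does not resolve relationships within it.
Most parsimonious ingroup topology: (((Taxon 2,(Taxon 9,(Taxon 7,Taxon 6))),Taxon 8),Taxon 5).
Taxon 5 is sister to the clade containing all other ingroup taxa, so it is the earliest-diverging (most basal) ingroup lineage.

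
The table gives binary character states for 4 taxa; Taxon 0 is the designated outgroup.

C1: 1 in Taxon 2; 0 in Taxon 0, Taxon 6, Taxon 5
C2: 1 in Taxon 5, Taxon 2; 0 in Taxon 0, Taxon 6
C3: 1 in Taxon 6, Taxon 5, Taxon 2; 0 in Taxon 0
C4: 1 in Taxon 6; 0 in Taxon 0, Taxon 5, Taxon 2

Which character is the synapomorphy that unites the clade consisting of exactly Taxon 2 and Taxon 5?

C2

The outgroup has state '0' for every character, so '1' is the derived state throughout.
C1 (derived state '1') is unique to Taxon 2 (autapomorphy; uninformative for grouping).
C2 (derived state '1') is shared by Taxon 2 and Taxon 5 — a synapomorphy uniting that clade.
C3 (derived state '1') is shared by all ingroup taxa — unites the whole ingroup.
C4 (derived state '1') is unique to Taxon 6 (autapomorphy; uninformative for grouping).
Most parsimonious ingroup topology: (Taxon 6,(Taxon 5,Taxon 2)).
The clade {Taxon 2, Taxon 5} is supported by C2: its derived state '1' occurs in exactly those taxa and in no other taxon (including the outgroup).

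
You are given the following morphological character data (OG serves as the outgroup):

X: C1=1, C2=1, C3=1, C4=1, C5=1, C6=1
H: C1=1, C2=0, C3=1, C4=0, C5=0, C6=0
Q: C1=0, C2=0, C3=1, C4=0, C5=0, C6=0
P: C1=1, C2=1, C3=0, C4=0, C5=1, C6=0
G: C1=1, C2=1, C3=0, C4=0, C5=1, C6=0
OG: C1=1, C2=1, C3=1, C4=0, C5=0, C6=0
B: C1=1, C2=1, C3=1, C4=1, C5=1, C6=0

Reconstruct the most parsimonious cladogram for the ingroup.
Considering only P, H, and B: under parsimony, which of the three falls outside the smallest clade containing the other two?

Character polarity is set by the outgroup: the derived state is whichever differs from the outgroup's state, so for C1, C2, C3 the derived state is '0', and for the remaining characters it is '1'.
C1: derived state '0' in Q only — an autapomorphy, so it tells us nothing about relationships among taxa.
Only H and Q show the derived state '0' for C2, supporting them as a clade.
C3 (derived state '0') is shared by G and P — a synapomorphy uniting that clade.
C4: derived state '1' in B and X only — synapomorphy for {B, X}.
C5: derived state '1' in B, G, P, and X only — synapomorphy for {B, G, P, X}.
C6 (derived state '1') is unique to X (autapomorphy; uninformative for grouping).
Most parsimonious ingroup topology: (((B,X),(P,G)),(Q,H)).
P and B share a more recent common ancestor with each other than either does with H, so H is the least closely related of the three.

H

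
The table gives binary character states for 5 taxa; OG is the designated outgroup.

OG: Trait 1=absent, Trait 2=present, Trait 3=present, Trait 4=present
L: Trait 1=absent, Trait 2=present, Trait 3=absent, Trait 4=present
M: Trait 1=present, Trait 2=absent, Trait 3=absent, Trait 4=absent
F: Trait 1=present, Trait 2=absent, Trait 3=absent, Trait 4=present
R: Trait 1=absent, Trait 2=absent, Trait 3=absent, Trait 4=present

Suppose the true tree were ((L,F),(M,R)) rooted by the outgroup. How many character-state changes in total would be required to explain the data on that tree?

Map each character onto ((L,F),(M,R)) (rooted by OG) and count the minimum state changes it requires (Fitch parsimony):
Trait 1: 2; Trait 2: 2; Trait 3: 1; Trait 4: 1.
Total tree length = 6.

6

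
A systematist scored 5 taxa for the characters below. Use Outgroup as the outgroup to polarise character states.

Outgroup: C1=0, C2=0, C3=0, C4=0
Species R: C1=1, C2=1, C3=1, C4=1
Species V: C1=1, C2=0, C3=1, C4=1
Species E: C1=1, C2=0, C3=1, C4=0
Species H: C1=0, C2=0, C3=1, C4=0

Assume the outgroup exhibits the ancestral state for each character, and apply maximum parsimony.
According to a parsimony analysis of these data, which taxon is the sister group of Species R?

The outgroup has state '0' for every character, so '1' is the derived state throughout.
C1 (derived state '1') is shared by Species E, Species R, and Species V — a synapomorphy uniting that clade.
C2: derived state '1' in Species R only — an autapomorphy, so it tells us nothing about relationships among taxa.
C3 (derived state '1') is shared by all ingroup taxa — unites the whole ingroup.
Only Species R and Species V show the derived state '1' for C4, supporting them as a clade.
Most parsimonious ingroup topology: (((Species R,Species V),Species E),Species H).
Species R and Species V form a cherry on this tree, so they are sister taxa.

Species V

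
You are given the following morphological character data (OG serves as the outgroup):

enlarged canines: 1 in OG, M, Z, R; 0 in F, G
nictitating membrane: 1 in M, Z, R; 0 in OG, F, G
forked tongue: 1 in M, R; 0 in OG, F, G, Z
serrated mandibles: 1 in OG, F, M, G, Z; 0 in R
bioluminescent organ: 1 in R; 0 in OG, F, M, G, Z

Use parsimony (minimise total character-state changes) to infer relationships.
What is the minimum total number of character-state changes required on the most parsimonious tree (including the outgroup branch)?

5

Character polarity is set by the outgroup: the derived state is whichever differs from the outgroup's state, so for enlarged canines, serrated mandibles the derived state is '0', and for the remaining characters it is '1'.
Only F and G show the derived state '0' for enlarged canines, supporting them as a clade.
Only M, R, and Z show the derived state '1' for nictitating membrane, supporting them as a clade.
Only M and R show the derived state '1' for forked tongue, supporting them as a clade.
serrated mandibles: derived state '0' in R only — an autapomorphy, so it tells us nothing about relationships among taxa.
bioluminescent organ (derived state '1') is unique to R (autapomorphy; uninformative for grouping).
Most parsimonious ingroup topology: ((F,G),((M,R),Z)).
Changes per character on this tree: enlarged canines: 1; nictitating membrane: 1; forked tongue: 1; serrated mandibles: 1; bioluminescent organ: 1.
Total = 5.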